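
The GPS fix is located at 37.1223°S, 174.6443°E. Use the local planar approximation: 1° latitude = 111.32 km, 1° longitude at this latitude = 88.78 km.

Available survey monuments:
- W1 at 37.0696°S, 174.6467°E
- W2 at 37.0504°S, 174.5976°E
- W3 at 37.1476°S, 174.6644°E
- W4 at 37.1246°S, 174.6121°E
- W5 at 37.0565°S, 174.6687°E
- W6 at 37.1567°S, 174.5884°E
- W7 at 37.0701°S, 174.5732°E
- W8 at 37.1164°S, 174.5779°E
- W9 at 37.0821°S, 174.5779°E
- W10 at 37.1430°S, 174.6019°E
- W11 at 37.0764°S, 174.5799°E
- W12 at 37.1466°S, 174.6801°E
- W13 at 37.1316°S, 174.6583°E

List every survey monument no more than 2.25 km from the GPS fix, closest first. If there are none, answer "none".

Distances from 37.1223°S, 174.6443°E:
W1: √((0.0527·111.32)² + (0.0024·88.78)²) = √(34.416573 + 0.045400) = 5.8704 km
W2: √((0.0719·111.32)² + (-0.0467·88.78)²) = √(64.062543 + 17.189532) = 9.0140 km
W3: √((-0.0253·111.32)² + (0.0201·88.78)²) = √(7.932086 + 3.184362) = 3.3341 km
W4: √((-0.0023·111.32)² + (-0.0322·88.78)²) = √(0.065554 + 8.172257) = 2.8702 km
W5: √((0.0658·111.32)² + (0.0244·88.78)²) = √(53.653515 + 4.692561) = 7.6385 km
W6: √((-0.0344·111.32)² + (-0.0559·88.78)²) = √(14.664366 + 24.629404) = 6.2685 km
W7: √((0.0522·111.32)² + (-0.0711·88.78)²) = √(33.766605 + 39.844601) = 8.5797 km
W8: √((0.0059·111.32)² + (-0.0664·88.78)²) = √(0.431370 + 34.750931) = 5.9315 km
W9: √((0.0402·111.32)² + (-0.0664·88.78)²) = √(20.026198 + 34.750931) = 7.4012 km
W10: √((-0.0207·111.32)² + (-0.0424·88.78)²) = √(5.309909 + 14.169744) = 4.4136 km
W11: √((0.0459·111.32)² + (-0.0644·88.78)²) = √(26.107890 + 32.689029) = 7.6679 km
W12: √((-0.0243·111.32)² + (0.0358·88.78)²) = √(7.317436 + 10.101743) = 4.1736 km
W13: √((-0.0093·111.32)² + (0.0140·88.78)²) = √(1.071796 + 1.544850) = 1.6176 km
Threshold 2.25 km: W13 (1.6176 km) is within range.

W13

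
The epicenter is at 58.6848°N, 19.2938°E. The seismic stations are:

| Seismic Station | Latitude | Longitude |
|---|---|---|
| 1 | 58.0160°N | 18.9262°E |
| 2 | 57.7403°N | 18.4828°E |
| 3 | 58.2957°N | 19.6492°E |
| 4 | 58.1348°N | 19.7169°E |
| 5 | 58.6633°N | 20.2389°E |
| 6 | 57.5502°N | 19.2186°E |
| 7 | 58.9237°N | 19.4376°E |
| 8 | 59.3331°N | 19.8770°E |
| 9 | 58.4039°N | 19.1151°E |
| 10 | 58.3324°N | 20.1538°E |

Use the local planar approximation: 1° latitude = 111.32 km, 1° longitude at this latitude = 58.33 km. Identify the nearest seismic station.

Distances from 58.6848°N, 19.2938°E:
1: √((-0.6688·111.32)² + (-0.3676·58.33)²) = √(5542.924003 + 459.763995) = 77.4770 km
2: √((-0.9445·111.32)² + (-0.8110·58.33)²) = √(11054.785490 + 2237.822630) = 115.2936 km
3: √((-0.3891·111.32)² + (0.3554·58.33)²) = √(1876.155613 + 429.752884) = 48.0199 km
4: √((-0.5500·111.32)² + (0.4231·58.33)²) = √(3748.623076 + 609.073920) = 66.0129 km
5: √((-0.0215·111.32)² + (0.9451·58.33)²) = √(5.728268 + 3039.061433) = 55.1796 km
6: √((-1.1346·111.32)² + (-0.0752·58.33)²) = √(15952.617561 + 19.240645) = 126.3798 km
7: √((0.2389·111.32)² + (0.1438·58.33)²) = √(707.259346 + 70.356095) = 27.8858 km
8: √((0.6483·111.32)² + (0.5832·58.33)²) = √(5208.329343 + 1157.228134) = 79.7844 km
9: √((-0.2809·111.32)² + (-0.1787·58.33)²) = √(977.799642 + 108.650832) = 32.9613 km
10: √((-0.3524·111.32)² + (0.8600·58.33)²) = √(1538.927622 + 2516.406830) = 63.6815 km
Minimum: 7 at 27.8858 km.

7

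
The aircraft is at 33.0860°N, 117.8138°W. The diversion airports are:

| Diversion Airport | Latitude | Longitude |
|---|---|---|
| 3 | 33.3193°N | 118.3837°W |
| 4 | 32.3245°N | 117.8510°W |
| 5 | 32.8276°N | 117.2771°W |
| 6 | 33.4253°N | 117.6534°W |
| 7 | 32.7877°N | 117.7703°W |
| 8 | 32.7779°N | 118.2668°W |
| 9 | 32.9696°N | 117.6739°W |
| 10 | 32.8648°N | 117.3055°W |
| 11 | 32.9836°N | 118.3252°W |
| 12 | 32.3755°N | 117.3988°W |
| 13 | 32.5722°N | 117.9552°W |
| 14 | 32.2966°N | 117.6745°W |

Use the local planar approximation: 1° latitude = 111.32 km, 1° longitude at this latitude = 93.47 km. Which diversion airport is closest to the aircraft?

9

Distances from 33.0860°N, 117.8138°W:
3: 59.2624 km
4: 84.8415 km
5: 57.8273 km
6: 40.6376 km
7: 33.4548 km
8: 54.4901 km
9: 18.4091 km
10: 53.5128 km
11: 49.1410 km
12: 88.0928 km
13: 58.7034 km
14: 88.8354 km
Minimum: 9 at 18.4091 km.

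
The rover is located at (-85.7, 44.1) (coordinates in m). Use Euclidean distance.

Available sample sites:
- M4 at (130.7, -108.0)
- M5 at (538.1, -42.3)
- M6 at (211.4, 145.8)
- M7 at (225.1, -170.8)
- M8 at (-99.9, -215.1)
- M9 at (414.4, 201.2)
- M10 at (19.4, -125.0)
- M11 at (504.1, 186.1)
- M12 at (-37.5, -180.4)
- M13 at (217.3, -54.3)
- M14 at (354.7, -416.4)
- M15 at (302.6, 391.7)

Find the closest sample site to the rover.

Distances from (-85.7, 44.1):
M4: √((216.4)² + (-152.1)²) = √(46828.960 + 23134.410) = 264.5 m
M5: √((623.8)² + (-86.4)²) = √(389126.440 + 7464.960) = 629.8 m
M6: √((297.1)² + (101.7)²) = √(88268.410 + 10342.890) = 314.0 m
M7: √((310.8)² + (-214.9)²) = √(96596.640 + 46182.010) = 377.9 m
M8: √((-14.2)² + (-259.2)²) = √(201.640 + 67184.640) = 259.6 m
M9: √((500.1)² + (157.1)²) = √(250100.010 + 24680.410) = 524.2 m
M10: √((105.1)² + (-169.1)²) = √(11046.010 + 28594.810) = 199.1 m
M11: √((589.8)² + (142.0)²) = √(347864.040 + 20164.000) = 606.7 m
M12: √((48.2)² + (-224.5)²) = √(2323.240 + 50400.250) = 229.6 m
M13: √((303.0)² + (-98.4)²) = √(91809.000 + 9682.560) = 318.6 m
M14: √((440.4)² + (-460.5)²) = √(193952.160 + 212060.250) = 637.2 m
M15: √((388.3)² + (347.6)²) = √(150776.890 + 120825.760) = 521.2 m
Minimum: M10 at 199.1 m.

M10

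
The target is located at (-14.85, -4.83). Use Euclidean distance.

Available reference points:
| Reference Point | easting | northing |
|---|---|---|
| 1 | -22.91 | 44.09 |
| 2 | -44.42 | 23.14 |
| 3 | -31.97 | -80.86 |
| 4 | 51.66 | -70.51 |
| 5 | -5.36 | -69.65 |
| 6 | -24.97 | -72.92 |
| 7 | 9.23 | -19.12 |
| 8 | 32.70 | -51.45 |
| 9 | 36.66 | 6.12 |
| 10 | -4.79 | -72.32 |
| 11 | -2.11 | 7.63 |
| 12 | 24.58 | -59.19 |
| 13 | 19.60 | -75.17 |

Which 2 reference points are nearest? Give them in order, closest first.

Distances from (-14.85, -4.83):
1: 49.58
2: 40.70
3: 77.93
4: 93.47
5: 65.51
6: 68.84
7: 28.00
8: 66.59
9: 52.66
10: 68.24
11: 17.82
12: 67.15
13: 78.32
Sorted: 11 (17.82) < 7 (28.00) < 2 (40.70) < 1 (49.58) < …

11, 7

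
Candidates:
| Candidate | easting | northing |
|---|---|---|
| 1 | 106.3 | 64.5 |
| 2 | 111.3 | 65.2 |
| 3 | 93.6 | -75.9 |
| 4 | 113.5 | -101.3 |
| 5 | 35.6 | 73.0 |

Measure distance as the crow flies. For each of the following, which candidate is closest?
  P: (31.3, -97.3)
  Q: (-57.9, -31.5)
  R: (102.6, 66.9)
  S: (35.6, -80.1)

P→3; Q→5; R→1; S→3

P at (31.3, -97.3):
  1: √((75.0)² + (161.8)²) = √(5625.000 + 26179.240) = 178.3
  2: √((80.0)² + (162.5)²) = √(6400.000 + 26406.250) = 181.1
  3: √((62.3)² + (21.4)²) = √(3881.290 + 457.960) = 65.9
  4: √((82.2)² + (-4.0)²) = √(6756.840 + 16.000) = 82.3
  5: √((4.3)² + (170.3)²) = √(18.490 + 29002.090) = 170.4
  → nearest: 3 (65.9)
Q at (-57.9, -31.5):
  1: √((164.2)² + (96.0)²) = √(26961.640 + 9216.000) = 190.2
  2: √((169.2)² + (96.7)²) = √(28628.640 + 9350.890) = 194.9
  3: √((151.5)² + (-44.4)²) = √(22952.250 + 1971.360) = 157.9
  4: √((171.4)² + (-69.8)²) = √(29377.960 + 4872.040) = 185.1
  5: √((93.5)² + (104.5)²) = √(8742.250 + 10920.250) = 140.2
  → nearest: 5 (140.2)
R at (102.6, 66.9):
  1: √((3.7)² + (-2.4)²) = √(13.690 + 5.760) = 4.4
  2: √((8.7)² + (-1.7)²) = √(75.690 + 2.890) = 8.9
  3: √((-9.0)² + (-142.8)²) = √(81.000 + 20391.840) = 143.1
  4: √((10.9)² + (-168.2)²) = √(118.810 + 28291.240) = 168.6
  5: √((-67.0)² + (6.1)²) = √(4489.000 + 37.210) = 67.3
  → nearest: 1 (4.4)
S at (35.6, -80.1):
  1: √((70.7)² + (144.6)²) = √(4998.490 + 20909.160) = 161.0
  2: √((75.7)² + (145.3)²) = √(5730.490 + 21112.090) = 163.8
  3: √((58.0)² + (4.2)²) = √(3364.000 + 17.640) = 58.2
  4: √((77.9)² + (-21.2)²) = √(6068.410 + 449.440) = 80.7
  5: √((0.0)² + (153.1)²) = √(0.000 + 23439.610) = 153.1
  → nearest: 3 (58.2)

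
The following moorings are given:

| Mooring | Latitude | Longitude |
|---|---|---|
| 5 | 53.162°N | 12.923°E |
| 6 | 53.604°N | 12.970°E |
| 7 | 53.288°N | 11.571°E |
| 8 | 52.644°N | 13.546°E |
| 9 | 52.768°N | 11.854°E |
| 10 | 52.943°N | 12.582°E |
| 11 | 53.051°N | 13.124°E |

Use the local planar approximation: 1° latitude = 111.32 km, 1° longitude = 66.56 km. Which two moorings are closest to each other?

Pairwise distances:
5–6: 49.303 km
5–7: 91.076 km
5–8: 71.025 km
5–9: 83.585 km
5–10: 33.309 km
5–11: 18.212 km
6–7: 99.540 km
6–8: 113.536 km
6–9: 119.073 km
6–10: 77.983 km
6–11: 62.408 km
7–8: 149.734 km
7–9: 60.874 km
7–10: 77.480 km
7–11: 106.681 km
8–9: 113.462 km
8–10: 72.283 km
8–11: 53.308 km
9–10: 52.225 km
9–11: 90.211 km
10–11: 38.026 km
Closest pair: 5–11 at 18.212 km.

5 and 11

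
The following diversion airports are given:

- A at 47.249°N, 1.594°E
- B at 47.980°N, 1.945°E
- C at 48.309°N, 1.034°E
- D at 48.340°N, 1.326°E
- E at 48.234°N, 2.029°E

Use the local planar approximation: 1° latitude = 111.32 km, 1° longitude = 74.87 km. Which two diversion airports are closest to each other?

Pairwise distances:
A–B: √((0.731·111.32)² + (0.351·74.87)²) = √(6621.87761 + 690.60529) = 85.513 km
A–C: √((1.060·111.32)² + (-0.560·74.87)²) = √(13923.81120 + 1757.89010) = 125.227 km
A–D: √((1.091·111.32)² + (-0.268·74.87)²) = √(14750.13165 + 402.61065) = 123.096 km
A–E: √((0.985·111.32)² + (0.435·74.87)²) = √(12023.16636 + 1060.70394) = 114.385 km
B–C: √((0.329·111.32)² + (-0.911·74.87)²) = √(1341.33789 + 4652.13619) = 77.418 km
B–D: √((0.360·111.32)² + (-0.619·74.87)²) = √(1606.02166 + 2147.81546) = 61.269 km
B–E: √((0.254·111.32)² + (0.084·74.87)²) = √(799.49146 + 39.55253) = 28.966 km
C–D: √((0.031·111.32)² + (0.292·74.87)²) = √(11.90885 + 477.94879) = 22.133 km
C–E: √((-0.075·111.32)² + (0.995·74.87)²) = √(69.70580 + 5549.60187) = 74.962 km
D–E: √((-0.106·111.32)² + (0.703·74.87)²) = √(139.23811 + 2770.29690) = 53.940 km
Closest pair: C–D at 22.133 km.

C and D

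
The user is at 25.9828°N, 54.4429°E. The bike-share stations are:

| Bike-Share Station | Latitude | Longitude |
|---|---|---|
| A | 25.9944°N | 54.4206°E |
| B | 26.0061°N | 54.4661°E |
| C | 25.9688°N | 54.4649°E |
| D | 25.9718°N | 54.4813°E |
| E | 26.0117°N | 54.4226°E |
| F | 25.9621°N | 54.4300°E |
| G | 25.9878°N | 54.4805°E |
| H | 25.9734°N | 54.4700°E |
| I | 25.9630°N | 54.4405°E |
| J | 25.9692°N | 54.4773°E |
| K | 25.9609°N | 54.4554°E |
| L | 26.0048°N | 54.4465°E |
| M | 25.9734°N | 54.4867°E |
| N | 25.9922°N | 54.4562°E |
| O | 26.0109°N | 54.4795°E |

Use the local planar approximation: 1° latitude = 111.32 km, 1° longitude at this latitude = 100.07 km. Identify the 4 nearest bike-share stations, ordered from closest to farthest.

N, I, L, A

Distances from 25.9828°N, 54.4429°E:
A: √((0.0116·111.32)² + (-0.0223·100.07)²) = √(1.667487 + 4.979864) = 2.5782 km
B: √((0.0233·111.32)² + (0.0232·100.07)²) = √(6.727570 + 5.389938) = 3.4810 km
C: √((-0.0140·111.32)² + (0.0220·100.07)²) = √(2.428860 + 4.846778) = 2.6973 km
D: √((-0.0110·111.32)² + (0.0384·100.07)²) = √(1.499449 + 14.766251) = 4.0331 km
E: √((0.0289·111.32)² + (-0.0203·100.07)²) = √(10.350041 + 4.126671) = 3.8048 km
F: √((-0.0207·111.32)² + (-0.0129·100.07)²) = √(5.309909 + 1.666431) = 2.6413 km
G: √((0.0050·111.32)² + (0.0376·100.07)²) = √(0.309804 + 14.157400) = 3.8036 km
H: √((-0.0094·111.32)² + (0.0271·100.07)²) = √(1.094970 + 7.354385) = 2.9068 km
I: √((-0.0198·111.32)² + (-0.0024·100.07)²) = √(4.858216 + 0.057681) = 2.2172 km
J: √((-0.0136·111.32)² + (0.0344·100.07)²) = √(2.292051 + 11.850173) = 3.7606 km
K: √((-0.0219·111.32)² + (0.0125·100.07)²) = √(5.943395 + 1.564688) = 2.7401 km
L: √((0.0220·111.32)² + (0.0036·100.07)²) = √(5.997797 + 0.129782) = 2.4754 km
M: √((-0.0094·111.32)² + (0.0438·100.07)²) = √(1.094970 + 19.211268) = 4.5062 km
N: √((0.0094·111.32)² + (0.0133·100.07)²) = √(1.094970 + 1.771377) = 1.6930 km
O: √((0.0281·111.32)² + (0.0366·100.07)²) = √(9.784960 + 13.414360) = 4.8166 km
Sorted: N (1.6930 km) < I (2.2172 km) < L (2.4754 km) < A (2.5782 km) < F (2.6413 km) < C (2.6973 km) < …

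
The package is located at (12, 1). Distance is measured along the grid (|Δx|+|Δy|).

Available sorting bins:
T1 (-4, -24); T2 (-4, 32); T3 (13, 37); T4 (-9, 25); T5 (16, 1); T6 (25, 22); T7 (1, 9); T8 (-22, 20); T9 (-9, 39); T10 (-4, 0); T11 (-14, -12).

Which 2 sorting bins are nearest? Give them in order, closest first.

Distances from (12, 1):
T1: |-16| + |-25| = 16 + 25 = 41
T2: |-16| + |31| = 16 + 31 = 47
T3: |1| + |36| = 1 + 36 = 37
T4: |-21| + |24| = 21 + 24 = 45
T5: |4| + |0| = 4 + 0 = 4
T6: |13| + |21| = 13 + 21 = 34
T7: |-11| + |8| = 11 + 8 = 19
T8: |-34| + |19| = 34 + 19 = 53
T9: |-21| + |38| = 21 + 38 = 59
T10: |-16| + |-1| = 16 + 1 = 17
T11: |-26| + |-13| = 26 + 13 = 39
Sorted: T5 (4) < T10 (17) < T7 (19) < T6 (34) < …

T5, T10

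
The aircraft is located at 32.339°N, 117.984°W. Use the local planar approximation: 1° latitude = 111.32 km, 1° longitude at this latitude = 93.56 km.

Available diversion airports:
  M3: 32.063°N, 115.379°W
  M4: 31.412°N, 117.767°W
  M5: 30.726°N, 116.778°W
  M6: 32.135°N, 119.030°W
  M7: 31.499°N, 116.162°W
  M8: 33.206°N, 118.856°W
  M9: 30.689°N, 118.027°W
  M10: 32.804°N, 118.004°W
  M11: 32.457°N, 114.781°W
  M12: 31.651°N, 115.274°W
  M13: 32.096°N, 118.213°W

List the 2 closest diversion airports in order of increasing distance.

M13, M10

Distances from 32.339°N, 117.984°W:
M3: 245.653 km
M4: 105.172 km
M5: 212.068 km
M6: 100.464 km
M7: 194.429 km
M8: 126.377 km
M9: 183.722 km
M10: 51.798 km
M11: 299.960 km
M12: 264.862 km
M13: 34.508 km
Sorted: M13 (34.508 km) < M10 (51.798 km) < M6 (100.464 km) < M4 (105.172 km) < …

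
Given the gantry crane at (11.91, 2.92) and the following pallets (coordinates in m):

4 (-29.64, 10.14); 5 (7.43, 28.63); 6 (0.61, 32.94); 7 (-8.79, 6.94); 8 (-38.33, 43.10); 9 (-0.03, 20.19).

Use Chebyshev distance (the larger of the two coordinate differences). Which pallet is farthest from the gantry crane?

Distances from (11.91, 2.92):
4: 41.55 m
5: 25.71 m
6: 30.02 m
7: 20.70 m
8: 50.24 m
9: 17.27 m
Maximum: 8 at 50.24 m.

8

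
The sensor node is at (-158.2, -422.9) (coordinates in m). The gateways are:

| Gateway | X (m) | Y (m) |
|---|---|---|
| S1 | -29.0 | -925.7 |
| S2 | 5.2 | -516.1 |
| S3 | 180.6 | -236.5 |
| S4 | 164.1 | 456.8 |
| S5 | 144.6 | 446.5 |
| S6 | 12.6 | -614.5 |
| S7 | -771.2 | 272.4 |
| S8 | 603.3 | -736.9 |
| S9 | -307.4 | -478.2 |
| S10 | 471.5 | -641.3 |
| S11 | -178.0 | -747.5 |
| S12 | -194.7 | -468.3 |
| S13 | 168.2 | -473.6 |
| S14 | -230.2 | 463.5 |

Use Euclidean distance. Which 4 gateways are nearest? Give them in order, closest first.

S12, S9, S2, S6

Distances from (-158.2, -422.9):
S1: 519.1 m
S2: 188.1 m
S3: 386.7 m
S4: 936.9 m
S5: 920.6 m
S6: 256.7 m
S7: 926.9 m
S8: 823.7 m
S9: 159.1 m
S10: 666.5 m
S11: 325.2 m
S12: 58.3 m
S13: 330.3 m
S14: 889.3 m
Sorted: S12 (58.3 m) < S9 (159.1 m) < S2 (188.1 m) < S6 (256.7 m) < S11 (325.2 m) < S13 (330.3 m) < …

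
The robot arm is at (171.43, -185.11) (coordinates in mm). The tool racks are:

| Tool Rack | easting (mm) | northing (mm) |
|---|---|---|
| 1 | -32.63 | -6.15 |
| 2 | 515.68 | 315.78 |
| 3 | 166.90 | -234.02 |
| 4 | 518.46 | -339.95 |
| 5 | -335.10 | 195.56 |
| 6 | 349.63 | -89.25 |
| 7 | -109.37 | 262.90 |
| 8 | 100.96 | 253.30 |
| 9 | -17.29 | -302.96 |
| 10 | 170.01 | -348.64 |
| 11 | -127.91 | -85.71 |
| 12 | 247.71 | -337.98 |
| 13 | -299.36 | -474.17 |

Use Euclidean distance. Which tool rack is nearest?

3

Distances from (171.43, -185.11):
1: 271.42 mm
2: 607.78 mm
3: 49.12 mm
4: 380.01 mm
5: 633.63 mm
6: 202.35 mm
7: 528.74 mm
8: 444.04 mm
9: 222.49 mm
10: 163.54 mm
11: 315.41 mm
12: 170.84 mm
13: 552.45 mm
Minimum: 3 at 49.12 mm.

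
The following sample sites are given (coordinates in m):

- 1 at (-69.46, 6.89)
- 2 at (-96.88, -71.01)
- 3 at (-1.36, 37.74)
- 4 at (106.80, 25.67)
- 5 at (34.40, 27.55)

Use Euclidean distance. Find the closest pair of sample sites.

Pairwise distances:
1–2: 82.58 m
1–3: 74.76 m
1–4: 177.26 m
1–5: 105.89 m
2–3: 144.74 m
2–4: 225.46 m
2–5: 164.16 m
3–4: 108.83 m
3–5: 37.18 m
4–5: 72.42 m
Closest pair: 3–5 at 37.18 m.

3 and 5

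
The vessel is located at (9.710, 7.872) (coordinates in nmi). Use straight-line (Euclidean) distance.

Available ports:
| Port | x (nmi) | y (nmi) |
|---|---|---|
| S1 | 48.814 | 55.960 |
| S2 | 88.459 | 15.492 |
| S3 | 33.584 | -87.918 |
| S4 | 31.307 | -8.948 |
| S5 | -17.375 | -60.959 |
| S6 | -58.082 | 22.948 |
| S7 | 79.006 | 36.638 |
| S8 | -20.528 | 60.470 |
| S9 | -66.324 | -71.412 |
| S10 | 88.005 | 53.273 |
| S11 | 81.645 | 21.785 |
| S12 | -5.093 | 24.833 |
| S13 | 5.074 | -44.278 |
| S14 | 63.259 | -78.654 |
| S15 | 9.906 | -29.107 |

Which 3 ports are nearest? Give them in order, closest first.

Distances from (9.710, 7.872):
S1: √((39.104)² + (48.088)²) = √(1529.12282 + 2312.45574) = 61.980 nmi
S2: √((78.749)² + (7.620)²) = √(6201.40500 + 58.06440) = 79.117 nmi
S3: √((23.874)² + (-95.790)²) = √(569.96788 + 9175.72410) = 98.720 nmi
S4: √((21.597)² + (-16.820)²) = √(466.43041 + 282.91240) = 27.374 nmi
S5: √((-27.085)² + (-68.831)²) = √(733.59723 + 4737.70656) = 73.968 nmi
S6: √((-67.792)² + (15.076)²) = √(4595.75526 + 227.28578) = 69.448 nmi
S7: √((69.296)² + (28.766)²) = √(4801.93562 + 827.48276) = 75.029 nmi
S8: √((-30.238)² + (52.598)²) = √(914.33664 + 2766.54960) = 60.670 nmi
S9: √((-76.034)² + (-79.284)²) = √(5781.16916 + 6285.95266) = 109.850 nmi
S10: √((78.295)² + (45.401)²) = √(6130.10702 + 2061.25080) = 90.506 nmi
S11: √((71.935)² + (13.913)²) = √(5174.64423 + 193.57157) = 73.268 nmi
S12: √((-14.803)² + (16.961)²) = √(219.12881 + 287.67552) = 22.512 nmi
S13: √((-4.636)² + (-52.150)²) = √(21.49250 + 2719.62250) = 52.356 nmi
S14: √((53.549)² + (-86.526)²) = √(2867.49540 + 7486.74868) = 101.756 nmi
S15: √((0.196)² + (-36.979)²) = √(0.03842 + 1367.44644) = 36.980 nmi
Sorted: S12 (22.512 nmi) < S4 (27.374 nmi) < S15 (36.980 nmi) < S13 (52.356 nmi) < S8 (60.670 nmi) < …

S12, S4, S15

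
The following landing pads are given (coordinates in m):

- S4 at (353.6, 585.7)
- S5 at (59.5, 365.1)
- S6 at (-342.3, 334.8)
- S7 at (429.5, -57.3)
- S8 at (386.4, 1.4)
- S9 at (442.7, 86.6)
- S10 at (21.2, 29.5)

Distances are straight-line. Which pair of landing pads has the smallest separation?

S7 and S8

Pairwise distances:
S7–S8: √((-43.1)² + (58.7)²) = √(1857.610 + 3445.690) = 72.8 m
S8–S9: √((56.3)² + (85.2)²) = √(3169.690 + 7259.040) = 102.1 m
S7–S9: √((13.2)² + (143.9)²) = √(174.240 + 20707.210) = 144.5 m
S5–S10: √((-38.3)² + (-335.6)²) = √(1466.890 + 112627.360) = 337.8 m
S8–S10: √((-365.2)² + (28.1)²) = √(133371.040 + 789.610) = 366.3 m
S4–S5: √((-294.1)² + (-220.6)²) = √(86494.810 + 48664.360) = 367.6 m
S5–S6: √((-401.8)² + (-30.3)²) = √(161443.240 + 918.090) = 402.9 m
S7–S10: √((-408.3)² + (86.8)²) = √(166708.890 + 7534.240) = 417.4 m
S9–S10: √((-421.5)² + (-57.1)²) = √(177662.250 + 3260.410) = 425.4 m
S5–S9: √((383.2)² + (-278.5)²) = √(146842.240 + 77562.250) = 473.7 m
S6–S10: √((363.5)² + (-305.3)²) = √(132132.250 + 93208.090) = 474.7 m
S5–S8: √((326.9)² + (-363.7)²) = √(106863.610 + 132277.690) = 489.0 m
S4–S9: √((89.1)² + (-499.1)²) = √(7938.810 + 249100.810) = 507.0 m
S5–S7: √((370.0)² + (-422.4)²) = √(136900.000 + 178421.760) = 561.5 m
S4–S8: √((32.8)² + (-584.3)²) = √(1075.840 + 341406.490) = 585.2 m
S4–S7: √((75.9)² + (-643.0)²) = √(5760.810 + 413449.000) = 647.5 m
S4–S10: √((-332.4)² + (-556.2)²) = √(110489.760 + 309358.440) = 648.0 m
S4–S6: √((-695.9)² + (-250.9)²) = √(484276.810 + 62950.810) = 739.7 m
S6–S8: √((728.7)² + (-333.4)²) = √(531003.690 + 111155.560) = 801.3 m
S6–S9: √((785.0)² + (-248.2)²) = √(616225.000 + 61603.240) = 823.3 m
S6–S7: √((771.8)² + (-392.1)²) = √(595675.240 + 153742.410) = 865.7 m
Closest pair: S7–S8 at 72.8 m.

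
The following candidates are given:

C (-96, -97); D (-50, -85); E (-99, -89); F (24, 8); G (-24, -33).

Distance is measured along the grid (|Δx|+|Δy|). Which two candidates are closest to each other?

C and E

Pairwise distances:
C–D: |46| + |12| = 46 + 12 = 58
C–E: |-3| + |8| = 3 + 8 = 11
C–F: |120| + |105| = 120 + 105 = 225
C–G: |72| + |64| = 72 + 64 = 136
D–E: |-49| + |-4| = 49 + 4 = 53
D–F: |74| + |93| = 74 + 93 = 167
D–G: |26| + |52| = 26 + 52 = 78
E–F: |123| + |97| = 123 + 97 = 220
E–G: |75| + |56| = 75 + 56 = 131
F–G: |-48| + |-41| = 48 + 41 = 89
Closest pair: C–E at 11.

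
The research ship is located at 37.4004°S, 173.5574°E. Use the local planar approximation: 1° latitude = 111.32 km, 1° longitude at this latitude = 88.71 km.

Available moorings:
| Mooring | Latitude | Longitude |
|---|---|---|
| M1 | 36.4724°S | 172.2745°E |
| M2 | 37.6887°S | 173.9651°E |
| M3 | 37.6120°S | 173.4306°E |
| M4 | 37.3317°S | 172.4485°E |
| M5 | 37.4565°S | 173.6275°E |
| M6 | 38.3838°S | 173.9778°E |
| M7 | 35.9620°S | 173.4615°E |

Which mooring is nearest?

Distances from 37.4004°S, 173.5574°E:
M1: 153.7001 km
M2: 48.3534 km
M3: 26.1033 km
M4: 98.6674 km
M5: 8.8131 km
M6: 115.6501 km
M7: 160.3485 km
Minimum: M5 at 8.8131 km.

M5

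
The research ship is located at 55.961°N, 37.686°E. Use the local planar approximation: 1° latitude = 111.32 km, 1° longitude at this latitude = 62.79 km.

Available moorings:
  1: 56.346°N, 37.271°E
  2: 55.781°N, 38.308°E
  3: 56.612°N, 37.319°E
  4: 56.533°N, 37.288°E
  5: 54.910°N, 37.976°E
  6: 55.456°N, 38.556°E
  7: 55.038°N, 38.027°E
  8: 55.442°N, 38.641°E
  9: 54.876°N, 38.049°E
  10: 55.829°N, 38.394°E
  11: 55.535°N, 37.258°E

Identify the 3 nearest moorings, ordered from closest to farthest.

Distances from 55.961°N, 37.686°E:
1: 50.158 km
2: 43.896 km
3: 76.045 km
4: 68.403 km
5: 118.406 km
6: 78.387 km
7: 104.956 km
8: 83.269 km
9: 122.914 km
10: 46.821 km
11: 54.508 km
Sorted: 2 (43.896 km) < 10 (46.821 km) < 1 (50.158 km) < 11 (54.508 km) < 4 (68.403 km) < …

2, 10, 1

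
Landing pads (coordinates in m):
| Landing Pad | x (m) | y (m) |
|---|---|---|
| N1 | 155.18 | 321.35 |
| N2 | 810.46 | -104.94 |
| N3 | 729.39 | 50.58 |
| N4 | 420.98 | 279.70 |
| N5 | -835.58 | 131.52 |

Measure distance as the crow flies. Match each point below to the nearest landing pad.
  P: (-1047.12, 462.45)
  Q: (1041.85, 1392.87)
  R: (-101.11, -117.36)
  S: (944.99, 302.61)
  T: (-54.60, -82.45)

P→N5; Q→N4; R→N1; S→N3; T→N1

P at (-1047.12, 462.45):
  N1: 1210.55 m
  N2: 1942.30 m
  N3: 1823.63 m
  N4: 1479.43 m
  N5: 392.76 m
  → nearest: N5 (392.76 m)
Q at (1041.85, 1392.87):
  N1: 1390.81 m
  N2: 1515.58 m
  N3: 1378.18 m
  N4: 1274.61 m
  N5: 2261.80 m
  → nearest: N4 (1274.61 m)
R at (-101.11, -117.36):
  N1: 508.09 m
  N2: 911.65 m
  N3: 847.31 m
  N4: 655.92 m
  N5: 775.49 m
  → nearest: N1 (508.09 m)
S at (944.99, 302.61):
  N1: 790.03 m
  N2: 429.18 m
  N3: 331.67 m
  N4: 524.51 m
  N5: 1788.77 m
  → nearest: N3 (331.67 m)
T at (-54.60, -82.45):
  N1: 455.04 m
  N2: 865.35 m
  N3: 795.20 m
  N4: 597.77 m
  N5: 809.76 m
  → nearest: N1 (455.04 m)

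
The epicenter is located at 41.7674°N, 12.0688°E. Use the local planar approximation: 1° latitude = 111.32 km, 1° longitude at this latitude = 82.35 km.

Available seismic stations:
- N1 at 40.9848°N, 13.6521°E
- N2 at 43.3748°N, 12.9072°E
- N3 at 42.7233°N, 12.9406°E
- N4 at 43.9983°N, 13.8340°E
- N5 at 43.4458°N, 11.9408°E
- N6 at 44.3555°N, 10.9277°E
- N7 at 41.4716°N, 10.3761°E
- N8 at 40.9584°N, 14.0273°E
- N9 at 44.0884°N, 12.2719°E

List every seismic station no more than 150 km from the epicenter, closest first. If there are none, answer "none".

N3, N7

Distances from 41.7674°N, 12.0688°E:
N1: 156.8117 km
N2: 191.7937 km
N3: 128.3645 km
N4: 287.7593 km
N5: 187.1366 km
N6: 303.0447 km
N7: 143.2303 km
N8: 184.7227 km
N9: 258.9145 km
Threshold 150 km: N3 (128.3645 km), N7 (143.2303 km) are within range.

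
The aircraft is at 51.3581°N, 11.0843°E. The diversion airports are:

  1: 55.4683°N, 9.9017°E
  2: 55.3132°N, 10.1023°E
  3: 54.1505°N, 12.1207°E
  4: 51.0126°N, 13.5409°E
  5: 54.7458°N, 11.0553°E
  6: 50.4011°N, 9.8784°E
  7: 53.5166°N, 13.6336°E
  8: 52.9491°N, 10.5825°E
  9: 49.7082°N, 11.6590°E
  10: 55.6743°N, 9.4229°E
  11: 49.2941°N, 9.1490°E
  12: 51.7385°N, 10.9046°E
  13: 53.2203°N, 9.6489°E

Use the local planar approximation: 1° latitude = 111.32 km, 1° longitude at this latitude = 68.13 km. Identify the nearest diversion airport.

Distances from 51.3581°N, 11.0843°E:
1: √((4.1102·111.32)² + (-1.1826·68.13)²) = √(209349.681813 + 6491.611594) = 464.5872 km
2: √((3.9551·111.32)² + (-0.9820·68.13)²) = √(193848.003533 + 4476.099721) = 445.3359 km
3: √((2.7924·111.32)² + (1.0364·68.13)²) = √(96627.702606 + 4985.762497) = 318.7687 km
4: √((-0.3455·111.32)² + (2.4566·68.13)²) = √(1479.253136 + 28012.100312) = 171.7305 km
5: √((3.3877·111.32)² + (-0.0290·68.13)²) = √(142218.562161 + 3.903667) = 377.1239 km
6: √((-0.9570·111.32)² + (-1.2059·68.13)²) = √(11349.331225 + 6749.931542) = 134.5335 km
7: √((2.1585·111.32)² + (2.5493·68.13)²) = √(57736.506381 + 30166.065509) = 296.4837 km
8: √((1.5910·111.32)² + (-0.5018·68.13)²) = √(31367.994606 + 1168.794319) = 180.3796 km
9: √((-1.6499·111.32)² + (0.5747·68.13)²) = √(33733.518401 + 1533.060070) = 187.7940 km
10: √((4.3162·111.32)² + (-1.6614·68.13)²) = √(230860.438449 + 12812.243683) = 493.6321 km
11: √((-2.0640·111.32)² + (-1.9353·68.13)²) = √(52791.716270 + 17384.947003) = 264.9088 km
12: √((0.3804·111.32)² + (-0.1797·68.13)²) = √(1793.194557 + 149.890094) = 44.0804 km
13: √((1.8622·111.32)² + (-1.4354·68.13)²) = √(42973.333118 + 9563.627710) = 229.2094 km
Minimum: 12 at 44.0804 km.

12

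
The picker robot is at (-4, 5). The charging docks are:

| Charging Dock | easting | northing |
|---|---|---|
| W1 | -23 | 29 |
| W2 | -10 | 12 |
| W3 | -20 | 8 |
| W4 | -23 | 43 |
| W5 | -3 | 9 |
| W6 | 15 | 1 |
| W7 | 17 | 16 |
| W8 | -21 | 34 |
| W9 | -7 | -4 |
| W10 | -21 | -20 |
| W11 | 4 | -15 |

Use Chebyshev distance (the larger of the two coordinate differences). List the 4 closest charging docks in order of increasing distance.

Distances from (-4, 5):
W1: max(|-19|, |24|) = 24
W2: max(|-6|, |7|) = 7
W3: max(|-16|, |3|) = 16
W4: max(|-19|, |38|) = 38
W5: max(|1|, |4|) = 4
W6: max(|19|, |-4|) = 19
W7: max(|21|, |11|) = 21
W8: max(|-17|, |29|) = 29
W9: max(|-3|, |-9|) = 9
W10: max(|-17|, |-25|) = 25
W11: max(|8|, |-20|) = 20
Sorted: W5 (4) < W2 (7) < W9 (9) < W3 (16) < W6 (19) < W11 (20) < …

W5, W2, W9, W3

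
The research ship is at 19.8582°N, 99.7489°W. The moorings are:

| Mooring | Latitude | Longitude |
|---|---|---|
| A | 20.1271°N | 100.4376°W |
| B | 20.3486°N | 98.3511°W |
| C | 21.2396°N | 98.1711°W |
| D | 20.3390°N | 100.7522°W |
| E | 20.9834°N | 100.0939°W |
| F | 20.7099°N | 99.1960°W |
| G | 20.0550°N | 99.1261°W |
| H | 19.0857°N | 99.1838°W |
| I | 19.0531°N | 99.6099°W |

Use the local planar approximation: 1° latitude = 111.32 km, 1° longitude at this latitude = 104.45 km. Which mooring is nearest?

G

Distances from 19.8582°N, 99.7489°W:
A: √((0.2689·111.32)² + (-0.6887·104.45)²) = √(896.041243 + 5174.603222) = 77.9143 km
B: √((0.4904·111.32)² + (1.3978·104.45)²) = √(2980.213093 + 21316.061320) = 155.8726 km
C: √((1.3814·111.32)² + (1.5778·104.45)²) = √(23647.503513 + 27159.438817) = 225.4040 km
D: √((0.4808·111.32)² + (-1.0033·104.45)²) = √(2864.674705 + 10981.926004) = 117.6716 km
E: √((1.1252·111.32)² + (-0.3450·104.45)²) = √(15689.382185 + 1298.539243) = 130.3377 km
F: √((0.8517·111.32)² + (0.5529·104.45)²) = √(8989.171989 + 3335.109278) = 111.0148 km
G: √((0.1968·111.32)² + (0.6228·104.45)²) = √(479.950649 + 4231.692448) = 68.6414 km
H: √((-0.7725·111.32)² + (0.5651·104.45)²) = √(7395.088428 + 3483.914620) = 104.3025 km
I: √((-0.8051·111.32)² + (0.1390·104.45)²) = √(8032.413338 + 210.788294) = 90.7921 km
Minimum: G at 68.6414 km.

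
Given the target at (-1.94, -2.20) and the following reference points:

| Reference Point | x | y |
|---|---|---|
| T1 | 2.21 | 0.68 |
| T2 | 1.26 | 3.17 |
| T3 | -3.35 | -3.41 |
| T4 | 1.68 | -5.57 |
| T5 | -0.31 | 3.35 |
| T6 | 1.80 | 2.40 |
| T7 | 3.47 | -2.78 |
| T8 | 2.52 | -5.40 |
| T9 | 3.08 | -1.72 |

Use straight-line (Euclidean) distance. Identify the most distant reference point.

Distances from (-1.94, -2.20):
T1: √((4.15)² + (2.88)²) = √(17.2225 + 8.2944) = 5.05
T2: √((3.20)² + (5.37)²) = √(10.2400 + 28.8369) = 6.25
T3: √((-1.41)² + (-1.21)²) = √(1.9881 + 1.4641) = 1.86
T4: √((3.62)² + (-3.37)²) = √(13.1044 + 11.3569) = 4.95
T5: √((1.63)² + (5.55)²) = √(2.6569 + 30.8025) = 5.78
T6: √((3.74)² + (4.60)²) = √(13.9876 + 21.1600) = 5.93
T7: √((5.41)² + (-0.58)²) = √(29.2681 + 0.3364) = 5.44
T8: √((4.46)² + (-3.20)²) = √(19.8916 + 10.2400) = 5.49
T9: √((5.02)² + (0.48)²) = √(25.2004 + 0.2304) = 5.04
Maximum: T2 at 6.25.

T2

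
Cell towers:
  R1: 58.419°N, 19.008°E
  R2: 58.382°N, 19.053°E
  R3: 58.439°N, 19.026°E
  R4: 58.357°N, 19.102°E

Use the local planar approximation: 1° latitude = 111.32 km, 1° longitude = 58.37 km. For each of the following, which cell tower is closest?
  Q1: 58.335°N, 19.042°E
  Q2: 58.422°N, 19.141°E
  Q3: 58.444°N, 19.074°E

Q1→R4; Q2→R2; Q3→R3

Q1 at 58.335°N, 19.042°E:
  R1: √((0.084·111.32)² + (-0.034·58.37)²) = √(87.43896 + 3.93856) = 9.559 km
  R2: √((0.047·111.32)² + (0.011·58.37)²) = √(27.37424 + 0.41225) = 5.271 km
  R3: √((0.104·111.32)² + (-0.016·58.37)²) = √(134.03341 + 0.87221) = 11.615 km
  R4: √((0.022·111.32)² + (0.060·58.37)²) = √(5.99780 + 12.26540) = 4.274 km
  → nearest: R4 (4.274 km)
Q2 at 58.422°N, 19.141°E:
  R1: √((-0.003·111.32)² + (-0.133·58.37)²) = √(0.11153 + 60.26743) = 7.770 km
  R2: √((-0.040·111.32)² + (-0.088·58.37)²) = √(19.82743 + 26.38425) = 6.798 km
  R3: √((0.017·111.32)² + (-0.115·58.37)²) = √(3.58133 + 45.05833) = 6.974 km
  R4: √((-0.065·111.32)² + (-0.039·58.37)²) = √(52.35680 + 5.18213) = 7.585 km
  → nearest: R2 (6.798 km)
Q3 at 58.444°N, 19.074°E:
  R1: √((-0.025·111.32)² + (-0.066·58.37)²) = √(7.74509 + 14.84114) = 4.752 km
  R2: √((-0.062·111.32)² + (-0.021·58.37)²) = √(47.63540 + 1.50251) = 7.010 km
  R3: √((-0.005·111.32)² + (-0.048·58.37)²) = √(0.30980 + 7.84986) = 2.857 km
  R4: √((-0.087·111.32)² + (0.028·58.37)²) = √(93.79613 + 2.67113) = 9.822 km
  → nearest: R3 (2.857 km)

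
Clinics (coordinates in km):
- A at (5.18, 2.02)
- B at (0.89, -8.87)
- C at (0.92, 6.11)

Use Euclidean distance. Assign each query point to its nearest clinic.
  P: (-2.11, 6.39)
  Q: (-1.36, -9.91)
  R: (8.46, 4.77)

P at (-2.11, 6.39):
  A: √((7.29)² + (-4.37)²) = √(53.1441 + 19.0969) = 8.50 km
  B: √((3.00)² + (-15.26)²) = √(9.0000 + 232.8676) = 15.55 km
  C: √((3.03)² + (-0.28)²) = √(9.1809 + 0.0784) = 3.04 km
  → nearest: C (3.04 km)
Q at (-1.36, -9.91):
  A: √((6.54)² + (11.93)²) = √(42.7716 + 142.3249) = 13.61 km
  B: √((2.25)² + (1.04)²) = √(5.0625 + 1.0816) = 2.48 km
  C: √((2.28)² + (16.02)²) = √(5.1984 + 256.6404) = 16.18 km
  → nearest: B (2.48 km)
R at (8.46, 4.77):
  A: √((-3.28)² + (-2.75)²) = √(10.7584 + 7.5625) = 4.28 km
  B: √((-7.57)² + (-13.64)²) = √(57.3049 + 186.0496) = 15.60 km
  C: √((-7.54)² + (1.34)²) = √(56.8516 + 1.7956) = 7.66 km
  → nearest: A (4.28 km)

P→C; Q→B; R→A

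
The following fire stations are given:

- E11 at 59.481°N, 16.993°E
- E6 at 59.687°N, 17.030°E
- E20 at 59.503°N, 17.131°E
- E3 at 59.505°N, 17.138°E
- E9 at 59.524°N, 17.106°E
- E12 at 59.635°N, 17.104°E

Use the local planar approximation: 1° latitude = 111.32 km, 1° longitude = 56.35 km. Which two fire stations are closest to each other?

E20 and E3

Pairwise distances:
E11–E6: 23.027 km
E11–E20: 8.153 km
E11–E3: 8.596 km
E11–E9: 7.966 km
E11–E12: 18.249 km
E6–E20: 21.259 km
E6–E3: 21.155 km
E6–E9: 18.644 km
E6–E12: 7.134 km
E20–E3: 0.453 km
E20–E9: 2.729 km
E20–E12: 14.773 km
E3–E9: 2.779 km
E3–E12: 14.598 km
E9–E12: 12.357 km
Closest pair: E20–E3 at 0.453 km.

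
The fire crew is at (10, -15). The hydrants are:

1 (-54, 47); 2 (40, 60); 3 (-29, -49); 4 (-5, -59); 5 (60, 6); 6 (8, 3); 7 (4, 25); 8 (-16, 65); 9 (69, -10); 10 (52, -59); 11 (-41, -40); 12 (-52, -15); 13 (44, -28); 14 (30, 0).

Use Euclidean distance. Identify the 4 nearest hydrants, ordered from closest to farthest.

6, 14, 13, 7

Distances from (10, -15):
1: √((-64)² + (62)²) = √(4096.000 + 3844.000) = 89.1
2: √((30)² + (75)²) = √(900.000 + 5625.000) = 80.8
3: √((-39)² + (-34)²) = √(1521.000 + 1156.000) = 51.7
4: √((-15)² + (-44)²) = √(225.000 + 1936.000) = 46.5
5: √((50)² + (21)²) = √(2500.000 + 441.000) = 54.2
6: √((-2)² + (18)²) = √(4.000 + 324.000) = 18.1
7: √((-6)² + (40)²) = √(36.000 + 1600.000) = 40.4
8: √((-26)² + (80)²) = √(676.000 + 6400.000) = 84.1
9: √((59)² + (5)²) = √(3481.000 + 25.000) = 59.2
10: √((42)² + (-44)²) = √(1764.000 + 1936.000) = 60.8
11: √((-51)² + (-25)²) = √(2601.000 + 625.000) = 56.8
12: √((-62)² + (0)²) = √(3844.000 + 0.000) = 62.0
13: √((34)² + (-13)²) = √(1156.000 + 169.000) = 36.4
14: √((20)² + (15)²) = √(400.000 + 225.000) = 25.0
Sorted: 6 (18.1) < 14 (25.0) < 13 (36.4) < 7 (40.4) < 4 (46.5) < 3 (51.7) < …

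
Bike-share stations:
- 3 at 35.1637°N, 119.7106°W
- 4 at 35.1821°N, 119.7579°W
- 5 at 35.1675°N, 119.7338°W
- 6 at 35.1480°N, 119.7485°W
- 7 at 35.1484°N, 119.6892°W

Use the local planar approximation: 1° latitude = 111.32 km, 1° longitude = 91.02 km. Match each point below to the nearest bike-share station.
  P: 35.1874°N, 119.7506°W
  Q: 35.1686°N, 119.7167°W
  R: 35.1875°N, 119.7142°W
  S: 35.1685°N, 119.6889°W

P at 35.1874°N, 119.7506°W:
  3: √((-0.0237·111.32)² + (0.0400·91.02)²) = √(6.960542 + 13.255425) = 4.4962 km
  4: √((-0.0053·111.32)² + (-0.0073·91.02)²) = √(0.348095 + 0.441488) = 0.8886 km
  5: √((-0.0199·111.32)² + (0.0168·91.02)²) = √(4.907412 + 2.338257) = 2.6918 km
  6: √((-0.0394·111.32)² + (0.0021·91.02)²) = √(19.237066 + 0.036535) = 4.3902 km
  7: √((-0.0390·111.32)² + (0.0614·91.02)²) = √(18.848449 + 31.232763) = 7.0768 km
  → nearest: 4 (0.8886 km)
Q at 35.1686°N, 119.7167°W:
  3: √((-0.0049·111.32)² + (0.0061·91.02)²) = √(0.297535 + 0.308271) = 0.7783 km
  4: √((0.0135·111.32)² + (-0.0412·91.02)²) = √(2.258468 + 14.062680) = 4.0399 km
  5: √((-0.0011·111.32)² + (-0.0171·91.02)²) = √(0.014994 + 2.422512) = 1.5613 km
  6: √((-0.0206·111.32)² + (-0.0318·91.02)²) = √(5.258730 + 8.377760) = 3.6928 km
  7: √((-0.0202·111.32)² + (0.0275·91.02)²) = √(5.056490 + 6.265259) = 3.3648 km
  → nearest: 3 (0.7783 km)
R at 35.1875°N, 119.7142°W:
  3: √((-0.0238·111.32)² + (0.0036·91.02)²) = √(7.019405 + 0.107369) = 2.6696 km
  4: √((-0.0054·111.32)² + (-0.0437·91.02)²) = √(0.361355 + 15.821095) = 4.0227 km
  5: √((-0.0200·111.32)² + (-0.0196·91.02)²) = √(4.956857 + 3.182627) = 2.8530 km
  6: √((-0.0395·111.32)² + (-0.0343·91.02)²) = √(19.334840 + 9.746797) = 5.3927 km
  7: √((-0.0391·111.32)² + (0.0250·91.02)²) = √(18.945231 + 5.177900) = 4.9115 km
  → nearest: 3 (2.6696 km)
S at 35.1685°N, 119.6889°W:
  3: √((-0.0048·111.32)² + (-0.0217·91.02)²) = √(0.285515 + 3.901154) = 2.0461 km
  4: √((0.0136·111.32)² + (-0.0690·91.02)²) = √(2.292051 + 39.443173) = 6.4603 km
  5: √((-0.0010·111.32)² + (-0.0449·91.02)²) = √(0.012392 + 16.701918) = 4.0883 km
  6: √((-0.0205·111.32)² + (-0.0596·91.02)²) = √(5.207798 + 29.428368) = 5.8852 km
  7: √((-0.0201·111.32)² + (-0.0003·91.02)²) = √(5.006549 + 0.000746) = 2.2377 km
  → nearest: 3 (2.0461 km)

P→4; Q→3; R→3; S→3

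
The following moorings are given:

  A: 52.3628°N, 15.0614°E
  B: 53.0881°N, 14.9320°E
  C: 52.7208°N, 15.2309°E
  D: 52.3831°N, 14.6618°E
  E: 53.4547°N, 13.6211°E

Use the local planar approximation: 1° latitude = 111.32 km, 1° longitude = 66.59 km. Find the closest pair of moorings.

A and D

Pairwise distances:
A–D: 26.7051 km
A–C: 41.4201 km
B–C: 45.4750 km
C–D: 53.3793 km
B–D: 80.5167 km
A–B: 81.1989 km
B–E: 96.3612 km
C–E: 134.7799 km
D–E: 137.9592 km
A–E: 154.8326 km
Closest pair: A–D at 26.7051 km.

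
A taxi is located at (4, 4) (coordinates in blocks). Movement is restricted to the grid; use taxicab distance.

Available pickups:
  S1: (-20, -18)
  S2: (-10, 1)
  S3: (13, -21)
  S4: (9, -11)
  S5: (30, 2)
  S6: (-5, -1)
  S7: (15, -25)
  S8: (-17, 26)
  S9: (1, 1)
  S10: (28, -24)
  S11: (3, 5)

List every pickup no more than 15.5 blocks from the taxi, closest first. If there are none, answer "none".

S11, S9, S6

Distances from (4, 4):
S1: 46 blocks
S2: 17 blocks
S3: 34 blocks
S4: 20 blocks
S5: 28 blocks
S6: 14 blocks
S7: 40 blocks
S8: 43 blocks
S9: 6 blocks
S10: 52 blocks
S11: 2 blocks
Threshold 15.5 blocks: S11 (2 blocks), S9 (6 blocks), S6 (14 blocks) are within range.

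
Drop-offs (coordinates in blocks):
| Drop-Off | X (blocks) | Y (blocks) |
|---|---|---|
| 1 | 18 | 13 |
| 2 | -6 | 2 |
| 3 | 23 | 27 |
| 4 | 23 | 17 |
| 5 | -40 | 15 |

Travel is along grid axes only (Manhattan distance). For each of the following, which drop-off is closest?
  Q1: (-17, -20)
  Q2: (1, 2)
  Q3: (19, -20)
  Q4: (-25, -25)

Q1 at (-17, -20):
  1: 68 blocks
  2: 33 blocks
  3: 87 blocks
  4: 77 blocks
  5: 58 blocks
  → nearest: 2 (33 blocks)
Q2 at (1, 2):
  1: 28 blocks
  2: 7 blocks
  3: 47 blocks
  4: 37 blocks
  5: 54 blocks
  → nearest: 2 (7 blocks)
Q3 at (19, -20):
  1: 34 blocks
  2: 47 blocks
  3: 51 blocks
  4: 41 blocks
  5: 94 blocks
  → nearest: 1 (34 blocks)
Q4 at (-25, -25):
  1: 81 blocks
  2: 46 blocks
  3: 100 blocks
  4: 90 blocks
  5: 55 blocks
  → nearest: 2 (46 blocks)

Q1→2; Q2→2; Q3→1; Q4→2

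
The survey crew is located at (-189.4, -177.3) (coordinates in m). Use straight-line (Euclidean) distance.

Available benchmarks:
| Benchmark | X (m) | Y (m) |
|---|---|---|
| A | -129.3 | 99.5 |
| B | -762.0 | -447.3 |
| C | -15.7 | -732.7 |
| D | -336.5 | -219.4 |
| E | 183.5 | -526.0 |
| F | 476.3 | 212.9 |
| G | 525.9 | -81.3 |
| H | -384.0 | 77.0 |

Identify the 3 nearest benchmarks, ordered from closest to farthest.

D, A, H

Distances from (-189.4, -177.3):
A: 283.2 m
B: 633.1 m
C: 581.9 m
D: 153.0 m
E: 510.5 m
F: 771.6 m
G: 721.7 m
H: 320.2 m
Sorted: D (153.0 m) < A (283.2 m) < H (320.2 m) < E (510.5 m) < C (581.9 m) < …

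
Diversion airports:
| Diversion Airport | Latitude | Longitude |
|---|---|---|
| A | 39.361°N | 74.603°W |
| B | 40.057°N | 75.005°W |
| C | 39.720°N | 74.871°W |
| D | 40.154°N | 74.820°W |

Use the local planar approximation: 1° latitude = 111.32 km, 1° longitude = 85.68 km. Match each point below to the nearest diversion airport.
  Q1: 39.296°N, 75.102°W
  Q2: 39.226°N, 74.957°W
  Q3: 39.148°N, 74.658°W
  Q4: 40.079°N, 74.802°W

Q1 at 39.296°N, 75.102°W:
  A: √((0.065·111.32)² + (0.499·85.68)²) = √(52.35680 + 1827.93188) = 43.362 km
  B: √((0.761·111.32)² + (0.097·85.68)²) = √(7176.54990 + 69.07206) = 85.121 km
  C: √((0.424·111.32)² + (0.231·85.68)²) = √(2227.80979 + 391.72643) = 51.181 km
  D: √((0.858·111.32)² + (0.282·85.68)²) = √(9122.64912 + 583.79065) = 98.521 km
  → nearest: A (43.362 km)
Q2 at 39.226°N, 74.957°W:
  A: √((0.135·111.32)² + (0.354·85.68)²) = √(225.84680 + 919.95258) = 33.850 km
  B: √((0.831·111.32)² + (-0.048·85.68)²) = √(8557.53025 + 16.91381) = 92.598 km
  C: √((0.494·111.32)² + (0.086·85.68)²) = √(3024.12886 + 54.29450) = 55.484 km
  D: √((0.928·111.32)² + (0.137·85.68)²) = √(10671.91476 + 137.78440) = 103.970 km
  → nearest: A (33.850 km)
Q3 at 39.148°N, 74.658°W:
  A: √((0.213·111.32)² + (0.055·85.68)²) = √(562.21911 + 22.20671) = 24.175 km
  B: √((0.909·111.32)² + (-0.347·85.68)²) = √(10239.39181 + 883.92998) = 105.467 km
  C: √((0.572·111.32)² + (-0.213·85.68)²) = √(4054.51072 + 333.05666) = 66.239 km
  D: √((1.006·111.32)² + (-0.162·85.68)²) = √(12541.29423 + 192.65884) = 112.845 km
  → nearest: A (24.175 km)
Q4 at 40.079°N, 74.802°W:
  A: √((-0.718·111.32)² + (0.199·85.68)²) = √(6388.44682 + 290.71341) = 81.726 km
  B: √((-0.022·111.32)² + (-0.203·85.68)²) = √(5.99780 + 302.51784) = 17.565 km
  C: √((-0.359·111.32)² + (-0.069·85.68)²) = √(1597.11170 + 34.95080) = 40.399 km
  D: √((0.075·111.32)² + (-0.018·85.68)²) = √(69.70580 + 2.37850) = 8.490 km
  → nearest: D (8.490 km)

Q1→A; Q2→A; Q3→A; Q4→D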